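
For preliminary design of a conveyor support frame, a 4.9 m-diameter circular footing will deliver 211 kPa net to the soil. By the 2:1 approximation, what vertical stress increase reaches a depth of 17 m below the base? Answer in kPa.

By the 2:1 method the load spreads at 1 horizontal : 2 vertical, so at depth z the loaded area has grown by z in each plan dimension:
Δσ ≈ qD²/(D+z)² = 211×4.9²/(4.9+17)² = 10.563 kPa

Δσ_z ≈ 10.6 kPa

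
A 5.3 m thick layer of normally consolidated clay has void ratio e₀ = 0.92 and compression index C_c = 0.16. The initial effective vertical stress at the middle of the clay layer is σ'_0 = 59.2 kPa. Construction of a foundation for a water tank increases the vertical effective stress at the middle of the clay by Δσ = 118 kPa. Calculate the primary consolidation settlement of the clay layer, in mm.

Final effective stress: σ'_f = σ'_0 + Δσ = 59.2 + 118 = 177.2 kPa.
Normally consolidated clay, so the full stress increment lies on the virgin compression line:
S_c = C_c·H/(1+e₀)·log₁₀(σ'_f/σ'_0) = 0.16×5.3/(1+0.92)×log₁₀(177.2/59.2)
    = 0.44167 × 0.47614 = 0.2103 m

S_c ≈ 210 mm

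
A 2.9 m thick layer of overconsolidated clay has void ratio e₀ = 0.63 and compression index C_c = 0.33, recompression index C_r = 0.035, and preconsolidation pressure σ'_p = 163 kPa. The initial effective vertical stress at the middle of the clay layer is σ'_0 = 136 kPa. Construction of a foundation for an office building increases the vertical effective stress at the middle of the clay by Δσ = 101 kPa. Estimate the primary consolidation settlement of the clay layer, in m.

Final effective stress: σ'_f = 136 + 101 = 237 kPa.
σ'_f = 237 > σ'_p = 163 kPa, so the stress path crosses the preconsolidation pressure — recompression up to σ'_p, then virgin compression beyond:
S_c = H/(1+e₀)·[C_r·log₁₀(σ'_p/σ'_0) + C_c·log₁₀(σ'_f/σ'_p)]
    = 2.9/1.63 × [0.035×log₁₀(163/136) + 0.33×log₁₀(237/163)]
    = 1.7791 × [0.0027527 + 0.053645] = 0.1003 m

S_c ≈ 0.1 m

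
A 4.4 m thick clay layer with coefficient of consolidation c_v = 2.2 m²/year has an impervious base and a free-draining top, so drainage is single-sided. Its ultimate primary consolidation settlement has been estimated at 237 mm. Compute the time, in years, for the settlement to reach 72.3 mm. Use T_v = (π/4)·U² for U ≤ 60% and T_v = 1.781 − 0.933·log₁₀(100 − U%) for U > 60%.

Drainage path length: H_d = H = 4.4 m (single drainage).
U = S(t)/S_ult = 72.3/237 = 0.3051.
U ≤ 60%: T_v = (π/4)·U² = (π/4)×0.30506² = 0.073092.
t = T_v·H_d²/c_v = 0.073092×4.4²/2.2 = 0.6432 years.

t ≈ 0.643 years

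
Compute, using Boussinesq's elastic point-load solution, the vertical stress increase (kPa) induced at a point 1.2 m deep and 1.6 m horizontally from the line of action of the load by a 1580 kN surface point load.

Δσ_z ≈ 40.7 kPa

Boussinesq vertical stress below a point load on an elastic half-space:
Δσ_z = 3P/(2πz²) · [1 + (r/z)²]^(−5/2)
r/z = 1.6/1.2 = 1.3333; [1+(r/z)²]^(−5/2) = 0.07776.
Δσ_z = 3×1580/(2π×1.2²) × 0.07776 = 523.89 × 0.07776 = 40.74 kPa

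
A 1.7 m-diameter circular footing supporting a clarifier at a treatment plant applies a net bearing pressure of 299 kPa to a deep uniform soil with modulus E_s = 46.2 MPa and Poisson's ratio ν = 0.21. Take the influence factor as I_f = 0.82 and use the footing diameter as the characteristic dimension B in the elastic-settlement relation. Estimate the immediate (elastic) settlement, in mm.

Immediate (elastic) settlement: S_e = q·B·(1−ν²)/E_s · I_f.
E_s = 46.2 MPa = 46200 kPa.
S_e = 299 × 1.7 × (1 − 0.21²) / 46200 × 0.82
    = 299 × 1.7 × 0.9559 / 46200 × 0.82
    = 0.008624 m = 8.624 mm

S_e ≈ 8.62 mm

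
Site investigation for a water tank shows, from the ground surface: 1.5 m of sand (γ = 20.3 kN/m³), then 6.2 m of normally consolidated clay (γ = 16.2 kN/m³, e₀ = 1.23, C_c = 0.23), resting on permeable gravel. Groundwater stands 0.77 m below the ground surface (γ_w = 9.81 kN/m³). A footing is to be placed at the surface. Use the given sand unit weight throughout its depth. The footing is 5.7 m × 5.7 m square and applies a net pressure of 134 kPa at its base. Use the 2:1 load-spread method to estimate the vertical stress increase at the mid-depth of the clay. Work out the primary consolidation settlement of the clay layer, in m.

S_c ≈ 0.186 m

Mid-depth of clay below the ground surface: z = 1.5 + 6.2/2 = 4.6 m.
Total vertical stress at mid-clay: σ_v = 20.3×1.5 + 16.2×3.1 = 80.67 kPa.
Pore pressure: u = 9.81×(4.6 − 0.77) = 37.572 kPa.
Initial effective stress: σ'_0 = σ_v − u = 80.67 − 37.572 = 43.098 kPa.
Stress increase at mid-clay by the 2:1 spreading method:
Δσ = qBL/((B+z)(L+z)) = 134×5.7×5.7/((5.7+4.6)(5.7+4.6)) = 41.037 kPa
Final effective stress: σ'_f = σ'_0 + Δσ = 43.098 + 41.037 = 84.135 kPa.
Normally consolidated clay, so the full stress increment lies on the virgin compression line:
S_c = C_c·H/(1+e₀)·log₁₀(σ'_f/σ'_0) = 0.23×6.2/(1+1.23)×log₁₀(84.135/43.098)
    = 0.63946 × 0.29052 = 0.1858 m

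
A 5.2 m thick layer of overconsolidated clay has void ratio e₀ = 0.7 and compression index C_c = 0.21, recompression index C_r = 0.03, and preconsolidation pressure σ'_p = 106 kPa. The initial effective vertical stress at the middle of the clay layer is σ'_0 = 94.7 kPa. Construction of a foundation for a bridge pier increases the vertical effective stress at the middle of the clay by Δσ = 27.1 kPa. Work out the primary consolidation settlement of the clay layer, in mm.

Final effective stress: σ'_f = 94.7 + 27.1 = 121.8 kPa.
σ'_f = 121.8 > σ'_p = 106 kPa, so the stress path crosses the preconsolidation pressure — recompression up to σ'_p, then virgin compression beyond:
S_c = H/(1+e₀)·[C_r·log₁₀(σ'_p/σ'_0) + C_c·log₁₀(σ'_f/σ'_p)]
    = 5.2/1.7 × [0.03×log₁₀(106/94.7) + 0.21×log₁₀(121.8/106)]
    = 3.0588 × [0.0014687 + 0.012672] = 0.04325 m

S_c ≈ 43.3 mm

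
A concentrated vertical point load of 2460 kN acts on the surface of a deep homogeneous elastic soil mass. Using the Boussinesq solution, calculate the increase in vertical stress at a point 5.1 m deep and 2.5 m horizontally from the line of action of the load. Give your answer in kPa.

Δσ_z ≈ 26.4 kPa

Boussinesq vertical stress below a point load on an elastic half-space:
Δσ_z = 3P/(2πz²) · [1 + (r/z)²]^(−5/2)
r/z = 2.5/5.1 = 0.4902; [1+(r/z)²]^(−5/2) = 0.5837.
Δσ_z = 3×2460/(2π×5.1²) × 0.5837 = 45.158 × 0.5837 = 26.36 kPa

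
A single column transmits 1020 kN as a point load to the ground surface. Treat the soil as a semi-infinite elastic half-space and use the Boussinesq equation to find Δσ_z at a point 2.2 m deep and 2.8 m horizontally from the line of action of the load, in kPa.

Δσ_z ≈ 9.06 kPa

Boussinesq vertical stress below a point load on an elastic half-space:
Δσ_z = 3P/(2πz²) · [1 + (r/z)²]^(−5/2)
r/z = 2.8/2.2 = 1.2727; [1+(r/z)²]^(−5/2) = 0.090015.
Δσ_z = 3×1020/(2π×2.2²) × 0.090015 = 100.62 × 0.090015 = 9.057 kPa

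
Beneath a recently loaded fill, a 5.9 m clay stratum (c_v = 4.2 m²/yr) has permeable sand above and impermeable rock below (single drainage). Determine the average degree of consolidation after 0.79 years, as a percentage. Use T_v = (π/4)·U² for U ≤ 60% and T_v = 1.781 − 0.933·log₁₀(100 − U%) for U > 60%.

U ≈ 34.8 %

Drainage path length: H_d = H = 5.9 m (single drainage).
T_v = c_v·t/H_d² = 4.2×0.79/5.9² = 0.095317.
T_v = 0.095317 corresponds to the U ≤ 60% branch:
U = √(4T_v/π) = 0.3484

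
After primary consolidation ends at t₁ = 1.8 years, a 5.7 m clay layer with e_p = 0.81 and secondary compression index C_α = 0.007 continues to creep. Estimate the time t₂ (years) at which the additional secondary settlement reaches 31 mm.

t₂ ≈ 45.9 years

S_s = C_α·H/(1+e_p)·log₁₀(t₂/t₁) ⇒ log₁₀(t₂/t₁) = S_s·(1+e_p)/(C_α·H).
log₁₀(t₂/t₁) = 0.031 × (1+0.81) / (0.007×5.7) = 1.406
t₂ = t₁ × 10^1.406 = 1.8 × 25.48 = 45.87 years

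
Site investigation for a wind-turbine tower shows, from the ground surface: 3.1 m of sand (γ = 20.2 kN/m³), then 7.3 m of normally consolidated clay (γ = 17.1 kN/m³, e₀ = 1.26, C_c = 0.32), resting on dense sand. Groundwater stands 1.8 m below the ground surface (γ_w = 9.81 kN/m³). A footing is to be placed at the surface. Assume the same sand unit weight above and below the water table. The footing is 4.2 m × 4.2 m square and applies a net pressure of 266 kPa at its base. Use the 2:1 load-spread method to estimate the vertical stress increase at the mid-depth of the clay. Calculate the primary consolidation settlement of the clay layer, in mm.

S_c ≈ 186 mm

Mid-depth of clay below the ground surface: z = 3.1 + 7.3/2 = 6.75 m.
Total vertical stress at mid-clay: σ_v = 20.2×3.1 + 17.1×3.65 = 125.03 kPa.
Pore pressure: u = 9.81×(6.75 − 1.8) = 48.56 kPa.
Initial effective stress: σ'_0 = σ_v − u = 125.03 − 48.56 = 76.47 kPa.
Stress increase at mid-clay by the 2:1 spreading method:
Δσ = qBL/((B+z)(L+z)) = 266×4.2×4.2/((4.2+6.75)(4.2+6.75)) = 39.134 kPa
Final effective stress: σ'_f = σ'_0 + Δσ = 76.47 + 39.134 = 115.6 kPa.
Normally consolidated clay, so the full stress increment lies on the virgin compression line:
S_c = C_c·H/(1+e₀)·log₁₀(σ'_f/σ'_0) = 0.32×7.3/(1+1.26)×log₁₀(115.6/76.47)
    = 1.0336 × 0.17947 = 0.1855 m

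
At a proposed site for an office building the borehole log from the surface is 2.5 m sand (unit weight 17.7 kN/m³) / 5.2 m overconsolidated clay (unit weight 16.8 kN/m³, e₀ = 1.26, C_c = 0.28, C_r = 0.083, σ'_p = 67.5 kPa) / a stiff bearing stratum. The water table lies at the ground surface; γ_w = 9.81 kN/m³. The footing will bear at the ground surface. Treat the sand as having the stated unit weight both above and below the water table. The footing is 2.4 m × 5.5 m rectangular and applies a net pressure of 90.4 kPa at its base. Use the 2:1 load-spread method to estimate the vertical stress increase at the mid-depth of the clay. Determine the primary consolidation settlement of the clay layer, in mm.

Mid-depth of clay below the ground surface: z = 2.5 + 5.2/2 = 5.1 m.
Total vertical stress at mid-clay: σ_v = 17.7×2.5 + 16.8×2.6 = 87.93 kPa.
Pore pressure: u = 9.81×(5.1 − 0) = 50.031 kPa.
Initial effective stress: σ'_0 = σ_v − u = 87.93 − 50.031 = 37.899 kPa.
Stress increase at mid-clay by the 2:1 spreading method:
Δσ = qBL/((B+z)(L+z)) = 90.4×2.4×5.5/((2.4+5.1)(5.5+5.1)) = 15.01 kPa
Final effective stress: σ'_f = 37.899 + 15.01 = 52.909 kPa.
σ'_f = 52.909 ≤ σ'_p = 67.5 kPa, so the clay remains overconsolidated and only the recompression index applies:
S_c = C_r·H/(1+e₀)·log₁₀(σ'_f/σ'_0) = 0.083×5.2/2.26×log₁₀(52.909/37.899)
    = 0.19097 × 0.1449 = 0.02767 m

S_c ≈ 27.7 mm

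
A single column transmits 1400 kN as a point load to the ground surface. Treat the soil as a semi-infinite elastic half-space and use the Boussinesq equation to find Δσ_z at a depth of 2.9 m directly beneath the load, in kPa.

Δσ_z ≈ 79.5 kPa

Boussinesq vertical stress below a point load on an elastic half-space:
Δσ_z = 3P/(2πz²) · [1 + (r/z)²]^(−5/2)
r/z = 0/2.9 = 0; [1+(r/z)²]^(−5/2) = 1.
Δσ_z = 3×1400/(2π×2.9²) × 1 = 79.483 × 1 = 79.48 kPa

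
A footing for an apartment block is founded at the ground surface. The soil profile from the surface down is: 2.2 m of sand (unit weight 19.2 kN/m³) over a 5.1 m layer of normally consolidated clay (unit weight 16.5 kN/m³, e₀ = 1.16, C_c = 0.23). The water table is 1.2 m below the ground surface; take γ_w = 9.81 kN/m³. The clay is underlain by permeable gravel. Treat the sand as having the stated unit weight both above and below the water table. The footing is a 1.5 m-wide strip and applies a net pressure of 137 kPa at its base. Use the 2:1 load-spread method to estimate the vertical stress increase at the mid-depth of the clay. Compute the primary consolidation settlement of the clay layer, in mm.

S_c ≈ 120 mm

Mid-depth of clay below the ground surface: z = 2.2 + 5.1/2 = 4.75 m.
Total vertical stress at mid-clay: σ_v = 19.2×2.2 + 16.5×2.55 = 84.315 kPa.
Pore pressure: u = 9.81×(4.75 − 1.2) = 34.825 kPa.
Initial effective stress: σ'_0 = σ_v − u = 84.315 − 34.825 = 49.49 kPa.
Stress increase at mid-clay by the 2:1 spreading method:
Δσ = qB/(B+z) = 137×1.5/(1.5+4.75) = 32.88 kPa
Final effective stress: σ'_f = σ'_0 + Δσ = 49.49 + 32.88 = 82.37 kPa.
Normally consolidated clay, so the full stress increment lies on the virgin compression line:
S_c = C_c·H/(1+e₀)·log₁₀(σ'_f/σ'_0) = 0.23×5.1/(1+1.16)×log₁₀(82.37/49.49)
    = 0.54306 × 0.22125 = 0.1202 m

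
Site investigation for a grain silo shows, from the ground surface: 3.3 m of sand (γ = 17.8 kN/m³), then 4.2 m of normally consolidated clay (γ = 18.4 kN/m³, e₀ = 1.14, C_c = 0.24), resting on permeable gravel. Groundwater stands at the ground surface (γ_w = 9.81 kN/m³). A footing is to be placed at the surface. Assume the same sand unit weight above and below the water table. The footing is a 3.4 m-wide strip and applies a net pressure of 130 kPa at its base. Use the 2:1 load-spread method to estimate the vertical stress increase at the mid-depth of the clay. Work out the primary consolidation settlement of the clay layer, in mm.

S_c ≈ 155 mm

Mid-depth of clay below the ground surface: z = 3.3 + 4.2/2 = 5.4 m.
Total vertical stress at mid-clay: σ_v = 17.8×3.3 + 18.4×2.1 = 97.38 kPa.
Pore pressure: u = 9.81×(5.4 − 0) = 52.974 kPa.
Initial effective stress: σ'_0 = σ_v − u = 97.38 − 52.974 = 44.406 kPa.
Stress increase at mid-clay by the 2:1 spreading method:
Δσ = qB/(B+z) = 130×3.4/(3.4+5.4) = 50.227 kPa
Final effective stress: σ'_f = σ'_0 + Δσ = 44.406 + 50.227 = 94.633 kPa.
Normally consolidated clay, so the full stress increment lies on the virgin compression line:
S_c = C_c·H/(1+e₀)·log₁₀(σ'_f/σ'_0) = 0.24×4.2/(1+1.14)×log₁₀(94.633/44.406)
    = 0.47103 × 0.3286 = 0.1548 m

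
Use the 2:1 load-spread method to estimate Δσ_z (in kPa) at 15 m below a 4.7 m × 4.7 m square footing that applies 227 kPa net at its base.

Δσ_z ≈ 12.9 kPa

By the 2:1 method the load spreads at 1 horizontal : 2 vertical, so at depth z the loaded area has grown by z in each plan dimension:
Δσ = qBL/((B+z)(L+z)) = 227×4.7×4.7/((4.7+15)(4.7+15)) = 12.921 kPa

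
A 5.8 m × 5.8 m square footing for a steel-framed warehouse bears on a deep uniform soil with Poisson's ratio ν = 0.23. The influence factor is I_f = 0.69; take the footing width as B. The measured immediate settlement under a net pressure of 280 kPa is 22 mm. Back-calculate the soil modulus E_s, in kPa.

S_e = q·B·(1−ν²)/E_s · I_f  ⇒  E_s = q·B·(1−ν²)·I_f / S_e.
E_s = 280 × 5.8 × 0.9471 × 0.69 / 0.022 = 48240 kPa

E_s ≈ 48200 kPa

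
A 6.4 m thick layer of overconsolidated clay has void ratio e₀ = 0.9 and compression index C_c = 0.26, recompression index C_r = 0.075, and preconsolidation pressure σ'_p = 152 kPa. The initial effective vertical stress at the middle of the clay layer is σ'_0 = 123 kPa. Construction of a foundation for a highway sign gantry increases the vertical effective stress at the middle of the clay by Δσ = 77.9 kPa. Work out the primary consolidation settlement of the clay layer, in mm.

Final effective stress: σ'_f = 123 + 77.9 = 200.9 kPa.
σ'_f = 200.9 > σ'_p = 152 kPa, so the stress path crosses the preconsolidation pressure — recompression up to σ'_p, then virgin compression beyond:
S_c = H/(1+e₀)·[C_r·log₁₀(σ'_p/σ'_0) + C_c·log₁₀(σ'_f/σ'_p)]
    = 6.4/1.9 × [0.075×log₁₀(152/123) + 0.26×log₁₀(200.9/152)]
    = 3.3684 × [0.0068954 + 0.031495] = 0.1293 m

S_c ≈ 129 mm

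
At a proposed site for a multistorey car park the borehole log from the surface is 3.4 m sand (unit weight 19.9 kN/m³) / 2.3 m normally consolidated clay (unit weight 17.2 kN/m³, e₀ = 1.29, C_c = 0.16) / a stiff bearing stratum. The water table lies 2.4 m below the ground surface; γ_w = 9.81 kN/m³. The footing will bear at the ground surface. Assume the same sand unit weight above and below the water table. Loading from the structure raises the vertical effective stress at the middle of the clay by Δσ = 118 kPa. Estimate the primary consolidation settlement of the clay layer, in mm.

S_c ≈ 71.3 mm

Mid-depth of clay below the ground surface: z = 3.4 + 2.3/2 = 4.55 m.
Total vertical stress at mid-clay: σ_v = 19.9×3.4 + 17.2×1.15 = 87.44 kPa.
Pore pressure: u = 9.81×(4.55 − 2.4) = 21.091 kPa.
Initial effective stress: σ'_0 = σ_v − u = 87.44 − 21.091 = 66.349 kPa.
Final effective stress: σ'_f = σ'_0 + Δσ = 66.349 + 118 = 184.35 kPa.
Normally consolidated clay, so the full stress increment lies on the virgin compression line:
S_c = C_c·H/(1+e₀)·log₁₀(σ'_f/σ'_0) = 0.16×2.3/(1+1.29)×log₁₀(184.35/66.349)
    = 0.1607 × 0.44381 = 0.07132 m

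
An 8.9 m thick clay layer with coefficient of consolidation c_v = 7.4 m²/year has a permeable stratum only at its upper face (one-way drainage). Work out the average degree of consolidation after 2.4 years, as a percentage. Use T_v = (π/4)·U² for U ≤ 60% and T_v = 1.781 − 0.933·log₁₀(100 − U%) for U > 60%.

U ≈ 53.4 %

Drainage path length: H_d = H = 8.9 m (single drainage).
T_v = c_v·t/H_d² = 7.4×2.4/8.9² = 0.22421.
T_v = 0.22421 corresponds to the U ≤ 60% branch:
U = √(4T_v/π) = 0.5343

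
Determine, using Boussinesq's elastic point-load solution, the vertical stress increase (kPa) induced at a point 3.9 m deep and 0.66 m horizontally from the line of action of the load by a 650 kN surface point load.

Boussinesq vertical stress below a point load on an elastic half-space:
Δσ_z = 3P/(2πz²) · [1 + (r/z)²]^(−5/2)
r/z = 0.66/3.9 = 0.16923; [1+(r/z)²]^(−5/2) = 0.93184.
Δσ_z = 3×650/(2π×3.9²) × 0.93184 = 20.404 × 0.93184 = 19.01 kPa

Δσ_z ≈ 19 kPa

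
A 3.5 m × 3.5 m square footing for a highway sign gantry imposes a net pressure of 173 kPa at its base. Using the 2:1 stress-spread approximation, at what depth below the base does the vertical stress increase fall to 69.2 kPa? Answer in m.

2:1 spreading — at depth z the loaded area has grown by z in each plan dimension:
qB²/(B+z)² = Δσ_z ⇒ z = B(√(q/Δσ_z) − 1) = 3.5×(√(173/69.2) − 1) = 2.034 m

z ≈ 2.03 m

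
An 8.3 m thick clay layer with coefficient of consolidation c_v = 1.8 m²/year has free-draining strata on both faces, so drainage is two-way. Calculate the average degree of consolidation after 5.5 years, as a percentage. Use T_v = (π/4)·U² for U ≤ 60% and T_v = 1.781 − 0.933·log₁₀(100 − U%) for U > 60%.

Drainage path length: H_d = H/2 = 4.15 m (double drainage).
T_v = c_v·t/H_d² = 1.8×5.5/4.15² = 0.57483.
T_v = 0.57483 corresponds to the U > 60% branch:
U = 1 − 10^((1.781 − T_v)/0.933)/100 = 0.8038

U ≈ 80.4 %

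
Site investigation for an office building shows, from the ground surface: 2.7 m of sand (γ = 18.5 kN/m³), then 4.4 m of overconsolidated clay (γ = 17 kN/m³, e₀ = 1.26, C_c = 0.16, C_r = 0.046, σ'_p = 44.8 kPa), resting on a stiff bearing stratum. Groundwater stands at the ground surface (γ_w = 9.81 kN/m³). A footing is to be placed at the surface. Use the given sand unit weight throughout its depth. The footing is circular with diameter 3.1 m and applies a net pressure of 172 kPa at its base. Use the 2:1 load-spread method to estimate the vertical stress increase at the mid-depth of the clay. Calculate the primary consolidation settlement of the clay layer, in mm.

Mid-depth of clay below the ground surface: z = 2.7 + 4.4/2 = 4.9 m.
Total vertical stress at mid-clay: σ_v = 18.5×2.7 + 17×2.2 = 87.35 kPa.
Pore pressure: u = 9.81×(4.9 − 0) = 48.069 kPa.
Initial effective stress: σ'_0 = σ_v − u = 87.35 − 48.069 = 39.281 kPa.
Stress increase at mid-clay by the 2:1 spreading method:
Δσ ≈ qD²/(D+z)² = 172×3.1²/(3.1+4.9)² = 25.827 kPa
Final effective stress: σ'_f = 39.281 + 25.827 = 65.108 kPa.
σ'_f = 65.108 > σ'_p = 44.8 kPa, so the stress path crosses the preconsolidation pressure — recompression up to σ'_p, then virgin compression beyond:
S_c = H/(1+e₀)·[C_r·log₁₀(σ'_p/σ'_0) + C_c·log₁₀(σ'_f/σ'_p)]
    = 4.4/2.26 × [0.046×log₁₀(44.8/39.281) + 0.16×log₁₀(65.108/44.8)]
    = 1.9469 × [0.0026264 + 0.025977] = 0.05569 m

S_c ≈ 55.7 mm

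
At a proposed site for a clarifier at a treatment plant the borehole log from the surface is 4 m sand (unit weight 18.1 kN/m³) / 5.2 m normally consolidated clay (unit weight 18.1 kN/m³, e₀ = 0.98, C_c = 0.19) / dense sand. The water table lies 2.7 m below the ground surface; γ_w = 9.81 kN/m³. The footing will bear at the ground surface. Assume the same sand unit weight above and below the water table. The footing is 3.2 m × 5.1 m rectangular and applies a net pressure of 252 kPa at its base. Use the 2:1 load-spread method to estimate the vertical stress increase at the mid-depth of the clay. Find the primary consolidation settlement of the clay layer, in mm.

S_c ≈ 79.3 mm

Mid-depth of clay below the ground surface: z = 4 + 5.2/2 = 6.6 m.
Total vertical stress at mid-clay: σ_v = 18.1×4 + 18.1×2.6 = 119.46 kPa.
Pore pressure: u = 9.81×(6.6 − 2.7) = 38.259 kPa.
Initial effective stress: σ'_0 = σ_v − u = 119.46 − 38.259 = 81.201 kPa.
Stress increase at mid-clay by the 2:1 spreading method:
Δσ = qBL/((B+z)(L+z)) = 252×3.2×5.1/((3.2+6.6)(5.1+6.6)) = 35.868 kPa
Final effective stress: σ'_f = σ'_0 + Δσ = 81.201 + 35.868 = 117.07 kPa.
Normally consolidated clay, so the full stress increment lies on the virgin compression line:
S_c = C_c·H/(1+e₀)·log₁₀(σ'_f/σ'_0) = 0.19×5.2/(1+0.98)×log₁₀(117.07/81.201)
    = 0.49899 × 0.15888 = 0.07928 m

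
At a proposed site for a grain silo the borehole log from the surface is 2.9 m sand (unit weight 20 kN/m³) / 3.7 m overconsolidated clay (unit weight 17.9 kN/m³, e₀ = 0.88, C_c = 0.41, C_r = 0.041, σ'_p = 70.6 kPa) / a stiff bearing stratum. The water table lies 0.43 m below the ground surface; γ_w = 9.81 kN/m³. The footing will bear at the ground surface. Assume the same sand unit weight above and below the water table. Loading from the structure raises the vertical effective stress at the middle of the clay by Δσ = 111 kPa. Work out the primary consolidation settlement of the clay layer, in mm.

S_c ≈ 299 mm

Mid-depth of clay below the ground surface: z = 2.9 + 3.7/2 = 4.75 m.
Total vertical stress at mid-clay: σ_v = 20×2.9 + 17.9×1.85 = 91.115 kPa.
Pore pressure: u = 9.81×(4.75 − 0.43) = 42.379 kPa.
Initial effective stress: σ'_0 = σ_v − u = 91.115 − 42.379 = 48.736 kPa.
Final effective stress: σ'_f = 48.736 + 111 = 159.74 kPa.
σ'_f = 159.74 > σ'_p = 70.6 kPa, so the stress path crosses the preconsolidation pressure — recompression up to σ'_p, then virgin compression beyond:
S_c = H/(1+e₀)·[C_r·log₁₀(σ'_p/σ'_0) + C_c·log₁₀(σ'_f/σ'_p)]
    = 3.7/1.88 × [0.041×log₁₀(70.6/48.736) + 0.41×log₁₀(159.74/70.6)]
    = 1.9681 × [0.0065991 + 0.14539] = 0.2991 m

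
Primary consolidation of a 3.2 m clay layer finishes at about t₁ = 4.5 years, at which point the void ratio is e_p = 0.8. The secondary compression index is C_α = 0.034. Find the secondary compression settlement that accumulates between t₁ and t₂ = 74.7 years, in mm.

S_s ≈ 73.7 mm

Secondary compression: S_s = C_α·H/(1+e_p)·log₁₀(t₂/t₁)
S_s = 0.034×3.2/(1+0.8)×log₁₀(74.7/4.5)
    = 0.06044 × 1.22 = 0.07375 m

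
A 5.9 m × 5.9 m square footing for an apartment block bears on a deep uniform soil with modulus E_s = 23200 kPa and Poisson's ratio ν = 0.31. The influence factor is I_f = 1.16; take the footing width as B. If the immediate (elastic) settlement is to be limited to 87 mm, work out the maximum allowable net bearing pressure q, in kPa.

q ≈ 326 kPa

S_e = q·B·(1−ν²)/E_s · I_f  ⇒  q = S_e·E_s / (B·(1−ν²)·I_f).
q = 0.087 × 23200 / (5.9 × 0.9039 × 1.16) = 326.3 kPa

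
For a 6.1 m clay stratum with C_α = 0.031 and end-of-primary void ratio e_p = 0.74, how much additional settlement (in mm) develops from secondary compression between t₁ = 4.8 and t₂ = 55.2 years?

S_s ≈ 115 mm

Secondary compression: S_s = C_α·H/(1+e_p)·log₁₀(t₂/t₁)
S_s = 0.031×6.1/(1+0.74)×log₁₀(55.2/4.8)
    = 0.1087 × 1.061 = 0.1153 m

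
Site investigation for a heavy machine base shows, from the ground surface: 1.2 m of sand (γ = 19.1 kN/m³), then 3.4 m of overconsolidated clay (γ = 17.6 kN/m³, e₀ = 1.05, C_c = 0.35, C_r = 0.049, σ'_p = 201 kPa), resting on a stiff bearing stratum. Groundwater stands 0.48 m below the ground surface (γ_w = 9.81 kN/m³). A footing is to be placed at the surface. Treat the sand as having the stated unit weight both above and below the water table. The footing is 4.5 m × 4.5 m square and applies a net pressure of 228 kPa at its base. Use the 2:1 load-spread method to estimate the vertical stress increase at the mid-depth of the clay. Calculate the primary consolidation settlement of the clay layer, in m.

S_c ≈ 0.048 m

Mid-depth of clay below the ground surface: z = 1.2 + 3.4/2 = 2.9 m.
Total vertical stress at mid-clay: σ_v = 19.1×1.2 + 17.6×1.7 = 52.84 kPa.
Pore pressure: u = 9.81×(2.9 − 0.48) = 23.74 kPa.
Initial effective stress: σ'_0 = σ_v − u = 52.84 − 23.74 = 29.1 kPa.
Stress increase at mid-clay by the 2:1 spreading method:
Δσ = qBL/((B+z)(L+z)) = 228×4.5×4.5/((4.5+2.9)(4.5+2.9)) = 84.313 kPa
Final effective stress: σ'_f = 29.1 + 84.313 = 113.41 kPa.
σ'_f = 113.41 ≤ σ'_p = 201 kPa, so the clay remains overconsolidated and only the recompression index applies:
S_c = C_r·H/(1+e₀)·log₁₀(σ'_f/σ'_0) = 0.049×3.4/2.05×log₁₀(113.41/29.1)
    = 0.081267 × 0.59076 = 0.04801 m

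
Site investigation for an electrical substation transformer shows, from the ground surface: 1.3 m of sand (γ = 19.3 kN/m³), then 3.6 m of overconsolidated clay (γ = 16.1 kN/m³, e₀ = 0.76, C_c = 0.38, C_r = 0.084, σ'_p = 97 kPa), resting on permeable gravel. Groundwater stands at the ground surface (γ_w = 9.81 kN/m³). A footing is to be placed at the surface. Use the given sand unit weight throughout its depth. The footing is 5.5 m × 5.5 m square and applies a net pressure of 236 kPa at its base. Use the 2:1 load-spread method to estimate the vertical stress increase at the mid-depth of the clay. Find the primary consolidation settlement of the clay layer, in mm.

S_c ≈ 178 mm

Mid-depth of clay below the ground surface: z = 1.3 + 3.6/2 = 3.1 m.
Total vertical stress at mid-clay: σ_v = 19.3×1.3 + 16.1×1.8 = 54.07 kPa.
Pore pressure: u = 9.81×(3.1 − 0) = 30.411 kPa.
Initial effective stress: σ'_0 = σ_v − u = 54.07 − 30.411 = 23.659 kPa.
Stress increase at mid-clay by the 2:1 spreading method:
Δσ = qBL/((B+z)(L+z)) = 236×5.5×5.5/((5.5+3.1)(5.5+3.1)) = 96.525 kPa
Final effective stress: σ'_f = 23.659 + 96.525 = 120.18 kPa.
σ'_f = 120.18 > σ'_p = 97 kPa, so the stress path crosses the preconsolidation pressure — recompression up to σ'_p, then virgin compression beyond:
S_c = H/(1+e₀)·[C_r·log₁₀(σ'_p/σ'_0) + C_c·log₁₀(σ'_f/σ'_p)]
    = 3.6/1.76 × [0.084×log₁₀(97/23.659) + 0.38×log₁₀(120.18/97)]
    = 2.0455 × [0.051473 + 0.035363] = 0.1776 m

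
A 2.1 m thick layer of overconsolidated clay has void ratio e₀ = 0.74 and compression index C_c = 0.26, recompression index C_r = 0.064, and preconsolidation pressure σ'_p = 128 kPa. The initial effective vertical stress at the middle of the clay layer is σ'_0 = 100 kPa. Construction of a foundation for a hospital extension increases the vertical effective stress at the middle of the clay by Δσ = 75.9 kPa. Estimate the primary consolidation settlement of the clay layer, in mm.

S_c ≈ 51.6 mm

Final effective stress: σ'_f = 100 + 75.9 = 175.9 kPa.
σ'_f = 175.9 > σ'_p = 128 kPa, so the stress path crosses the preconsolidation pressure — recompression up to σ'_p, then virgin compression beyond:
S_c = H/(1+e₀)·[C_r·log₁₀(σ'_p/σ'_0) + C_c·log₁₀(σ'_f/σ'_p)]
    = 2.1/1.74 × [0.064×log₁₀(128/100) + 0.26×log₁₀(175.9/128)]
    = 1.2069 × [0.0068614 + 0.035895] = 0.0516 m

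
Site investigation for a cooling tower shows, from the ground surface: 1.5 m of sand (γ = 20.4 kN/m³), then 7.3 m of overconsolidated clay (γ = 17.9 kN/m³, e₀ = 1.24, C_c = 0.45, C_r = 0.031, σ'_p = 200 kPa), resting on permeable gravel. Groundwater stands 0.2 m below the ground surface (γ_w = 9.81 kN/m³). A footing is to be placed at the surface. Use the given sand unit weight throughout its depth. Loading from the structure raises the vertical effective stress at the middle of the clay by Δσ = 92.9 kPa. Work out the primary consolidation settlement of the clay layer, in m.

Mid-depth of clay below the ground surface: z = 1.5 + 7.3/2 = 5.15 m.
Total vertical stress at mid-clay: σ_v = 20.4×1.5 + 17.9×3.65 = 95.935 kPa.
Pore pressure: u = 9.81×(5.15 − 0.2) = 48.56 kPa.
Initial effective stress: σ'_0 = σ_v − u = 95.935 − 48.56 = 47.375 kPa.
Final effective stress: σ'_f = 47.375 + 92.9 = 140.28 kPa.
σ'_f = 140.28 ≤ σ'_p = 200 kPa, so the clay remains overconsolidated and only the recompression index applies:
S_c = C_r·H/(1+e₀)·log₁₀(σ'_f/σ'_0) = 0.031×7.3/2.24×log₁₀(140.28/47.375)
    = 0.10103 × 0.47145 = 0.04763 m

S_c ≈ 0.0476 m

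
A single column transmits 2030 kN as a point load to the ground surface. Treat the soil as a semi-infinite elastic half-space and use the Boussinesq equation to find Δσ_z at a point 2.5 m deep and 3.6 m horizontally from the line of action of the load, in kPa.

Boussinesq vertical stress below a point load on an elastic half-space:
Δσ_z = 3P/(2πz²) · [1 + (r/z)²]^(−5/2)
r/z = 3.6/2.5 = 1.44; [1+(r/z)²]^(−5/2) = 0.060378.
Δσ_z = 3×2030/(2π×2.5²) × 0.060378 = 155.08 × 0.060378 = 9.363 kPa

Δσ_z ≈ 9.36 kPa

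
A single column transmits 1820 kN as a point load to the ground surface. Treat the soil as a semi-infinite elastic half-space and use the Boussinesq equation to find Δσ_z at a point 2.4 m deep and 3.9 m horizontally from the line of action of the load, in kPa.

Δσ_z ≈ 5.97 kPa

Boussinesq vertical stress below a point load on an elastic half-space:
Δσ_z = 3P/(2πz²) · [1 + (r/z)²]^(−5/2)
r/z = 3.9/2.4 = 1.625; [1+(r/z)²]^(−5/2) = 0.039542.
Δσ_z = 3×1820/(2π×2.4²) × 0.039542 = 150.87 × 0.039542 = 5.966 kPa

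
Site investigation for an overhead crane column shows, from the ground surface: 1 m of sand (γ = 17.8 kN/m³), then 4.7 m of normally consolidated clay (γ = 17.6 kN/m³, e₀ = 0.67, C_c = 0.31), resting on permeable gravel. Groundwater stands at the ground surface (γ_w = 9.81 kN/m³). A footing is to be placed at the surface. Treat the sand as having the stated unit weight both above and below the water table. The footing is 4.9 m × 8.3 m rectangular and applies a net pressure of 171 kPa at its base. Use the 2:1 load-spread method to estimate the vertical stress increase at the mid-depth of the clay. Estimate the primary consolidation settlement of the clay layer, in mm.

Mid-depth of clay below the ground surface: z = 1 + 4.7/2 = 3.35 m.
Total vertical stress at mid-clay: σ_v = 17.8×1 + 17.6×2.35 = 59.16 kPa.
Pore pressure: u = 9.81×(3.35 − 0) = 32.864 kPa.
Initial effective stress: σ'_0 = σ_v − u = 59.16 − 32.864 = 26.296 kPa.
Stress increase at mid-clay by the 2:1 spreading method:
Δσ = qBL/((B+z)(L+z)) = 171×4.9×8.3/((4.9+3.35)(8.3+3.35)) = 72.359 kPa
Final effective stress: σ'_f = σ'_0 + Δσ = 26.296 + 72.359 = 98.655 kPa.
Normally consolidated clay, so the full stress increment lies on the virgin compression line:
S_c = C_c·H/(1+e₀)·log₁₀(σ'_f/σ'_0) = 0.31×4.7/(1+0.67)×log₁₀(98.655/26.296)
    = 0.87246 × 0.57423 = 0.501 m

S_c ≈ 501 mm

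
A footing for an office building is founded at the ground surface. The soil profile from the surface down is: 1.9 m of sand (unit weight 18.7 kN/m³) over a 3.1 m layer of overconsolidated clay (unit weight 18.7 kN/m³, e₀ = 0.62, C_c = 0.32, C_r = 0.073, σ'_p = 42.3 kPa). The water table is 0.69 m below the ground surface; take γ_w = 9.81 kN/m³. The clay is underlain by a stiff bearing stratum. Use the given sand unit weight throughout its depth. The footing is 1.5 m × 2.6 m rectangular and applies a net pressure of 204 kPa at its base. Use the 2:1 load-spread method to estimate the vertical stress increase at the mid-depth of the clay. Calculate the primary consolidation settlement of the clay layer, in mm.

Mid-depth of clay below the ground surface: z = 1.9 + 3.1/2 = 3.45 m.
Total vertical stress at mid-clay: σ_v = 18.7×1.9 + 18.7×1.55 = 64.515 kPa.
Pore pressure: u = 9.81×(3.45 − 0.69) = 27.076 kPa.
Initial effective stress: σ'_0 = σ_v − u = 64.515 − 27.076 = 37.439 kPa.
Stress increase at mid-clay by the 2:1 spreading method:
Δσ = qBL/((B+z)(L+z)) = 204×1.5×2.6/((1.5+3.45)(2.6+3.45)) = 26.566 kPa
Final effective stress: σ'_f = 37.439 + 26.566 = 64.005 kPa.
σ'_f = 64.005 > σ'_p = 42.3 kPa, so the stress path crosses the preconsolidation pressure — recompression up to σ'_p, then virgin compression beyond:
S_c = H/(1+e₀)·[C_r·log₁₀(σ'_p/σ'_0) + C_c·log₁₀(σ'_f/σ'_p)]
    = 3.1/1.62 × [0.073×log₁₀(42.3/37.439) + 0.32×log₁₀(64.005/42.3)]
    = 1.9136 × [0.0038702 + 0.05756] = 0.1176 m

S_c ≈ 118 mm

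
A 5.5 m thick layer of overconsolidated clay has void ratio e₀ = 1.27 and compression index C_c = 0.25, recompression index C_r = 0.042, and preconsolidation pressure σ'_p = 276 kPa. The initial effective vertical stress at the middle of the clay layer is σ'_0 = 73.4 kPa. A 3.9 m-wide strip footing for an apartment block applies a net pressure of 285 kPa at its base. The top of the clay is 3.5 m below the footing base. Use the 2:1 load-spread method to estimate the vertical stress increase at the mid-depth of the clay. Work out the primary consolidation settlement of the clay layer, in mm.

S_c ≈ 40.4 mm

Mid-depth of clay below the footing base: z = 3.5 + 5.5/2 = 6.25 m.
Stress increase at mid-clay by the 2:1 spreading method:
Δσ = qB/(B+z) = 285×3.9/(3.9+6.25) = 109.51 kPa
Final effective stress: σ'_f = 73.4 + 109.51 = 182.91 kPa.
σ'_f = 182.91 ≤ σ'_p = 276 kPa, so the clay remains overconsolidated and only the recompression index applies:
S_c = C_r·H/(1+e₀)·log₁₀(σ'_f/σ'_0) = 0.042×5.5/2.27×log₁₀(182.91/73.4)
    = 0.10176 × 0.39654 = 0.04035 m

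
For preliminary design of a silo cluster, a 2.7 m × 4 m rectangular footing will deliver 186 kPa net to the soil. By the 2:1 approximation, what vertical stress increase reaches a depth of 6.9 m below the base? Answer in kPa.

Δσ_z ≈ 19.2 kPa

By the 2:1 method the load spreads at 1 horizontal : 2 vertical, so at depth z the loaded area has grown by z in each plan dimension:
Δσ = qBL/((B+z)(L+z)) = 186×2.7×4/((2.7+6.9)(4+6.9)) = 19.197 kPa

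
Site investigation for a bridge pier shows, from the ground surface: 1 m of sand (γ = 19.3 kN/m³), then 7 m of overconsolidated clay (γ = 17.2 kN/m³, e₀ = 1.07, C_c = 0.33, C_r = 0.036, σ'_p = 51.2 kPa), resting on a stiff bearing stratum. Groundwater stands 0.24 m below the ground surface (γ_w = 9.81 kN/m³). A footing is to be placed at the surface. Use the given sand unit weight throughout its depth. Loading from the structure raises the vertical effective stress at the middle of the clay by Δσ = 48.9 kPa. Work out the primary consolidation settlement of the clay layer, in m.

Mid-depth of clay below the ground surface: z = 1 + 7/2 = 4.5 m.
Total vertical stress at mid-clay: σ_v = 19.3×1 + 17.2×3.5 = 79.5 kPa.
Pore pressure: u = 9.81×(4.5 − 0.24) = 41.791 kPa.
Initial effective stress: σ'_0 = σ_v − u = 79.5 − 41.791 = 37.709 kPa.
Final effective stress: σ'_f = 37.709 + 48.9 = 86.609 kPa.
σ'_f = 86.609 > σ'_p = 51.2 kPa, so the stress path crosses the preconsolidation pressure — recompression up to σ'_p, then virgin compression beyond:
S_c = H/(1+e₀)·[C_r·log₁₀(σ'_p/σ'_0) + C_c·log₁₀(σ'_f/σ'_p)]
    = 7/2.07 × [0.036×log₁₀(51.2/37.709) + 0.33×log₁₀(86.609/51.2)]
    = 3.3816 × [0.0047817 + 0.075337] = 0.2709 m

S_c ≈ 0.271 m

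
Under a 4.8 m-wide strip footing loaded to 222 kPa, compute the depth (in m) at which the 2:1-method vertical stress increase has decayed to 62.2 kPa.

z ≈ 12.3 m

2:1 spreading — at depth z the loaded area has grown by z in each plan dimension:
qB/(B+z) = Δσ_z ⇒ z = qB/Δσ_z − B = 222×4.8/62.2 − 4.8 = 12.33 m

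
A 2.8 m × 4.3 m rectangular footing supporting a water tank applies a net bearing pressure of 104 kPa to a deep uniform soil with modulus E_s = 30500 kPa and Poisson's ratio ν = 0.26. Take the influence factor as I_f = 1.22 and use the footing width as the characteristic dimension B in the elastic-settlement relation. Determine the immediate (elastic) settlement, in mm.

Immediate (elastic) settlement: S_e = q·B·(1−ν²)/E_s · I_f.
S_e = 104 × 2.8 × (1 − 0.26²) / 30500 × 1.22
    = 104 × 2.8 × 0.9324 / 30500 × 1.22
    = 0.01086 m = 10.86 mm

S_e ≈ 10.9 mm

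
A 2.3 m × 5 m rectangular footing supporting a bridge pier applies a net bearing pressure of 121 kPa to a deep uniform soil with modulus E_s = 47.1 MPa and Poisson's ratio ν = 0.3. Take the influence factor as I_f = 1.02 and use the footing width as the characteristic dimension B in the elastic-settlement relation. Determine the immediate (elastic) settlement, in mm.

S_e ≈ 5.48 mm

Immediate (elastic) settlement: S_e = q·B·(1−ν²)/E_s · I_f.
E_s = 47.1 MPa = 47100 kPa.
S_e = 121 × 2.3 × (1 − 0.3²) / 47100 × 1.02
    = 121 × 2.3 × 0.91 / 47100 × 1.02
    = 0.005484 m = 5.484 mm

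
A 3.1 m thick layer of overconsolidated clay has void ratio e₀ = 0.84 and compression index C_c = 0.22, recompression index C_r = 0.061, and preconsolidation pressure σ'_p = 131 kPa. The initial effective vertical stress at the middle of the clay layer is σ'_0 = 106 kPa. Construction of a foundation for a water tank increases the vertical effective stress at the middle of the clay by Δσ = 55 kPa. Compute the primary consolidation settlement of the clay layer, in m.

S_c ≈ 0.0426 m

Final effective stress: σ'_f = 106 + 55 = 161 kPa.
σ'_f = 161 > σ'_p = 131 kPa, so the stress path crosses the preconsolidation pressure — recompression up to σ'_p, then virgin compression beyond:
S_c = H/(1+e₀)·[C_r·log₁₀(σ'_p/σ'_0) + C_c·log₁₀(σ'_f/σ'_p)]
    = 3.1/1.84 × [0.061×log₁₀(131/106) + 0.22×log₁₀(161/131)]
    = 1.6848 × [0.0056099 + 0.019702] = 0.04265 m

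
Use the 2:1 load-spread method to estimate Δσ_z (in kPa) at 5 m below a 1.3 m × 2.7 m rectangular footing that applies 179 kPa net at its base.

Δσ_z ≈ 13 kPa

By the 2:1 method the load spreads at 1 horizontal : 2 vertical, so at depth z the loaded area has grown by z in each plan dimension:
Δσ = qBL/((B+z)(L+z)) = 179×1.3×2.7/((1.3+5)(2.7+5)) = 12.952 kPa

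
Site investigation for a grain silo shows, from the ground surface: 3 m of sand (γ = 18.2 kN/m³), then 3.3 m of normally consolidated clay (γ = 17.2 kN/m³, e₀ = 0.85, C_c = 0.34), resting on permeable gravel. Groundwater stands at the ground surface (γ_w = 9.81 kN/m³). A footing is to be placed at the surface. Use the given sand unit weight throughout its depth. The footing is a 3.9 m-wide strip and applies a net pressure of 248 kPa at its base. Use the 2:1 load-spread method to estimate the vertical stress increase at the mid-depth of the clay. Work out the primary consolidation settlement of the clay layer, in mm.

S_c ≈ 367 mm

Mid-depth of clay below the ground surface: z = 3 + 3.3/2 = 4.65 m.
Total vertical stress at mid-clay: σ_v = 18.2×3 + 17.2×1.65 = 82.98 kPa.
Pore pressure: u = 9.81×(4.65 − 0) = 45.617 kPa.
Initial effective stress: σ'_0 = σ_v − u = 82.98 − 45.617 = 37.363 kPa.
Stress increase at mid-clay by the 2:1 spreading method:
Δσ = qB/(B+z) = 248×3.9/(3.9+4.65) = 113.12 kPa
Final effective stress: σ'_f = σ'_0 + Δσ = 37.363 + 113.12 = 150.48 kPa.
Normally consolidated clay, so the full stress increment lies on the virgin compression line:
S_c = C_c·H/(1+e₀)·log₁₀(σ'_f/σ'_0) = 0.34×3.3/(1+0.85)×log₁₀(150.48/37.363)
    = 0.60649 × 0.60504 = 0.367 m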